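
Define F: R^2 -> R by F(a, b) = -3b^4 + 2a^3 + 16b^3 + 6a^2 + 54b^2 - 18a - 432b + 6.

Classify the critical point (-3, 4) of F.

local maximum

The mixed partial ∂²F/∂a∂b is 0, so the Hessian at any point is diag(F_aa, F_bb) = diag(12(a + 1), 12(-3b^2 + 8b + 9)).
At (-3, 4): H = diag(-24, -84).
Both eigenvalues are negative, so H is negative definite: a local maximum.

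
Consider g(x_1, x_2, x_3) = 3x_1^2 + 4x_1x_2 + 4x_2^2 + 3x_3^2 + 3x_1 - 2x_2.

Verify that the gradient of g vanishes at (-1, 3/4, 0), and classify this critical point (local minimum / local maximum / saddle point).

∇g = (6x_1 + 4x_2 + 3, 4x_1 + 8x_2 - 2, 6x_3); substituting (-1, 3/4, 0) gives ∇g = (0, 0, 0), so (-1, 3/4, 0) is indeed a critical point.
The Hessian is constant: H = [[6, 4, 0], [4, 8, 0], [0, 0, 6]].
Leading principal minors: Δ₁ = 6, Δ₂ = 32, Δ₃ = 192.
All leading minors are positive, so H is positive definite: a local minimum.

local minimum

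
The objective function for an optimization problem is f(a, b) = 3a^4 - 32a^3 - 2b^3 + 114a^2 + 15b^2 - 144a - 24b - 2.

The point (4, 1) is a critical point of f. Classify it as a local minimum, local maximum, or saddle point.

local minimum

The mixed partial ∂²f/∂a∂b is 0, so the Hessian at any point is diag(f_aa, f_bb) = diag(12(3a^2 - 16a + 19), 6(-2b + 5)).
At (4, 1): H = diag(36, 18).
Both eigenvalues are positive, so H is positive definite: a local minimum.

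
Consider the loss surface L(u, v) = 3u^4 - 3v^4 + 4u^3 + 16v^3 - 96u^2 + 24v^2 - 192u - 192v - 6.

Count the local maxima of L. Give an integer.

2

L separates as a function of u plus a function of v, so ∇L=0 decouples.
∂L/∂u = 12(u - 4)(u + 1)(u + 4) = 0 at u ∈ {-4, -1, 4}; ∂L/∂v = -12(v - 4)(v - 2)(v + 2) = 0 at v ∈ {-2, 2, 4}.
The Hessian is diagonal: diag(L_uu, L_vv). Second derivatives: L_uu(-4)=288, L_uu(-1)=-180, L_uu(4)=480; L_vv(-2)=-288, L_vv(2)=96, L_vv(4)=-144.
Local maxima occur where both diagonal entries negative: (-1, -2), (-1, 4). Count: 2.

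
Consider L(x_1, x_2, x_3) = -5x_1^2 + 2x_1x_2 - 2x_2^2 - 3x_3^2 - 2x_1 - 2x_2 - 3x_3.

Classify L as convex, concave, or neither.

L is quadratic, so its Hessian is the constant matrix H = [[-10, 2, 0], [2, -4, 0], [0, 0, -6]].
Leading principal minors: -10, 36, -216.
Signs alternate −, +, − ⇒ H ≺ 0 ⇒ concave.

concave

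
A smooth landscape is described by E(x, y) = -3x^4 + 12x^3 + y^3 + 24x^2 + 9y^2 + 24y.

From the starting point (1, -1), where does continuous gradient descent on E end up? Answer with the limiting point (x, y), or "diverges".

E is separable, so gradient descent decouples: x follows -∂E/∂x, y follows -∂E/∂y.
∂E/∂x = -12x(x - 4)(x + 1); at x=1 this is 72, so x decreases.
∂E/∂y = 3(y + 2)(y + 4); at y=-1 this is 9, so y decreases.
x converges to its nearest critical value 0 (a local min of the x-part); y converges to -2. The iterate converges to (0, -2).

(0, -2)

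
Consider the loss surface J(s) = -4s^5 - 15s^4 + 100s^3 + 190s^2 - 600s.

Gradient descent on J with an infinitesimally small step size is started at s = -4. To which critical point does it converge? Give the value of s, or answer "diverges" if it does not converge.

-5

J'(s) = -20(s - 3)(s - 1)(s + 2)(s + 5), so J'(-4) = 1400.
Gradient descent moves in the -J' direction, i.e. s is decreasing.
The nearest critical point in that direction is s = -5, where J'' = 2880 > 0 (a local minimum). The iterate converges there.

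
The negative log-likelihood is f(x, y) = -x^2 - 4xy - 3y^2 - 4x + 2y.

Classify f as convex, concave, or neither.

neither

f is quadratic, so its Hessian is the constant matrix H = [[-2, -4], [-4, -6]].
det(H) = -4, tr(H) = -8.
det(H) < 0, so H is indefinite: neither convex nor concave.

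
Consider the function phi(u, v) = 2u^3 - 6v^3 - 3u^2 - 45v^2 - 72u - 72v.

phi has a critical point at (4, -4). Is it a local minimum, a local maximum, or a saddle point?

local minimum

The mixed partial ∂²phi/∂u∂v is 0, so the Hessian at any point is diag(phi_uu, phi_vv) = diag(6(2u - 1), -18(2v + 5)).
At (4, -4): H = diag(42, 54).
Both eigenvalues are positive, so H is positive definite: a local minimum.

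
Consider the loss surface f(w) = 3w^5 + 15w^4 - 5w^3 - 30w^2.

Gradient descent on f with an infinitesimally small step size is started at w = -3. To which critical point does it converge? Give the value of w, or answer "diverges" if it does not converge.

-1

f'(w) = 15w(w - 1)(w + 1)(w + 4), so f'(-3) = -360.
Gradient descent moves in the -f' direction, i.e. w is increasing.
The nearest critical point in that direction is w = -1, where f'' = 90 > 0 (a local minimum). The iterate converges there.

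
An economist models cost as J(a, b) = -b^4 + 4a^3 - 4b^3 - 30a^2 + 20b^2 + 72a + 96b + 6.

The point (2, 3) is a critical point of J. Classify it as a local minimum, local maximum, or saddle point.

local maximum

The mixed partial ∂²J/∂a∂b is 0, so the Hessian at any point is diag(J_aa, J_bb) = diag(12(2a - 5), 4(-3b^2 - 6b + 10)).
At (2, 3): H = diag(-12, -140).
Both eigenvalues are negative, so H is negative definite: a local maximum.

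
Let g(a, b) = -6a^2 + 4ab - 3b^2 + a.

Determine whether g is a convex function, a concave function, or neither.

g is quadratic, so its Hessian is the constant matrix H = [[-12, 4], [4, -6]].
det(H) = 56, tr(H) = -18.
det(H) > 0 and tr(H) < 0, so H is negative definite everywhere: concave.

concave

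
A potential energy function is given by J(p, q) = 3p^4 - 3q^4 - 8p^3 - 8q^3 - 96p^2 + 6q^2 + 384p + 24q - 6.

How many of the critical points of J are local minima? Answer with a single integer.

2

J separates as a function of p plus a function of q, so ∇J=0 decouples.
∂J/∂p = 12(p - 4)(p - 2)(p + 4) = 0 at p ∈ {-4, 2, 4}; ∂J/∂q = -12(q - 1)(q + 1)(q + 2) = 0 at q ∈ {-2, -1, 1}.
The Hessian is diagonal: diag(J_pp, J_qq). Second derivatives: J_pp(-4)=576, J_pp(2)=-144, J_pp(4)=192; J_qq(-2)=-36, J_qq(-1)=24, J_qq(1)=-72.
Local minima occur where both diagonal entries positive: (-4, -1), (4, -1). Count: 2.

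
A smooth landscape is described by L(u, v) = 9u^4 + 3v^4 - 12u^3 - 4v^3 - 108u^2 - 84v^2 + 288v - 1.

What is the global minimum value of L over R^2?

L(u,v) separates as P(u) + Q(v) − 1, so its minimum is min P + min Q − 1.
P'(u) = 36u(u - 3)(u + 2) vanishes at u ∈ {-2, 0, 3}; Q'(v) = 12(v - 3)(v - 2)(v + 4) vanishes at v ∈ {-4, 2, 3}.
Local minima of P (where P''>0): P(-2)=-192, P(3)=-567. Local minima of Q: Q(-4)=-1472, Q(3)=243.
So the global minimum of L is P(3) + Q(-4) − 1 = -567 − 1472 − 1 = -2040, attained at (3, -4).

-2040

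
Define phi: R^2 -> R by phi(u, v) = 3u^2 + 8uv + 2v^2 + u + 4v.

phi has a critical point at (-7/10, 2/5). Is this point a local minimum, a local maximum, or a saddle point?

saddle point

The Hessian of phi is constant: H = [[6, 8], [8, 4]].
det(H) = 6·4 − 8² = -40.
Since det(H) < 0, H is indefinite and the critical point is a saddle point.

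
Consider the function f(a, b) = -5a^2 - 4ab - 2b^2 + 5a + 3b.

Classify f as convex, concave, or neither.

f is quadratic, so its Hessian is the constant matrix H = [[-10, -4], [-4, -4]].
det(H) = 24, tr(H) = -14.
det(H) > 0 and tr(H) < 0, so H is negative definite everywhere: concave.

concave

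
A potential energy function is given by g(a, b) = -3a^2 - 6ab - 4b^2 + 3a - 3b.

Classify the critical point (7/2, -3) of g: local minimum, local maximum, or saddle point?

local maximum

The Hessian of g is constant: H = [[-6, -6], [-6, -8]].
det(H) = (-6)·(-8) − (-6)² = 12.
det(H) > 0 and tr(H) = -14 < 0, so H is negative definite and the point is a local maximum.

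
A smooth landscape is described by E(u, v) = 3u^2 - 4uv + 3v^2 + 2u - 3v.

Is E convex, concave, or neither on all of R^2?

E is quadratic, so its Hessian is the constant matrix H = [[6, -4], [-4, 6]].
det(H) = 20, tr(H) = 12.
det(H) > 0 and tr(H) > 0, so H is positive definite everywhere: convex.

convex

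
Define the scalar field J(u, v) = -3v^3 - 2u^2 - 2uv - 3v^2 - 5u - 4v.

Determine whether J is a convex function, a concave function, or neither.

neither

The term -3v^3 is cubic, so the Hessian is not constant.
∂²J/∂v² = -18v - 6, which takes both signs as v varies (negative for sufficiently large v). A diagonal entry of the Hessian changing sign means the Hessian is neither positive- nor negative-semidefinite on all of R^2.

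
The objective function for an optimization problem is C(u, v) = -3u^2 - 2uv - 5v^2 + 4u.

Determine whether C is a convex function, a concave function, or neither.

C is quadratic, so its Hessian is the constant matrix H = [[-6, -2], [-2, -10]].
det(H) = 56, tr(H) = -16.
det(H) > 0 and tr(H) < 0, so H is negative definite everywhere: concave.

concave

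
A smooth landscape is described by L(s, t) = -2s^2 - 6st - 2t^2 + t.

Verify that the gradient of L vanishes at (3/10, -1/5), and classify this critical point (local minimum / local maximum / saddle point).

∇L = (-4s - 6t, -6s - 4t + 1); substituting (3/10, -1/5) gives ∇L = (0, 0), so (3/10, -1/5) is indeed a critical point.
The Hessian of L is constant: H = [[-4, -6], [-6, -4]].
det(H) = (-4)·(-4) − (-6)² = -20.
Since det(H) < 0, H is indefinite and the critical point is a saddle point.

saddle point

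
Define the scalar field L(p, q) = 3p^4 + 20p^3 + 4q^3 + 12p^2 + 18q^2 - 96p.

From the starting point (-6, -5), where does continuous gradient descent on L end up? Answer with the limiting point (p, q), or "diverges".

diverges

L is separable, so gradient descent decouples: p follows -∂L/∂p, q follows -∂L/∂q.
∂L/∂p = 12(p - 1)(p + 2)(p + 4); at p=-6 this is -672, so p increases.
∂L/∂q = 12q(q + 3); at q=-5 this is 120, so q decreases.
The q-coordinate has no critical point in that direction and runs off to infinity.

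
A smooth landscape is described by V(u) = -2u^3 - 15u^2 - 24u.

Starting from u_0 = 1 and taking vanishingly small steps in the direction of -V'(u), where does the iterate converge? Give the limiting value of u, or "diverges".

diverges

V'(u) = -6(u + 1)(u + 4), so V'(1) = -60.
Gradient descent moves in the -V' direction, i.e. u is increasing.
There is no critical point above u=1, and V' keeps the same sign, so the iterate runs off to +∞.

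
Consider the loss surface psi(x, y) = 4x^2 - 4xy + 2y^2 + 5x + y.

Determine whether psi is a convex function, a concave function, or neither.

psi is quadratic, so its Hessian is the constant matrix H = [[8, -4], [-4, 4]].
det(H) = 16, tr(H) = 12.
det(H) > 0 and tr(H) > 0, so H is positive definite everywhere: convex.

convex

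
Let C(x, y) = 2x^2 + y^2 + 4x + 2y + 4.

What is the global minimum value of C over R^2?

1

C(x,y) separates as P(x) + Q(y) + 4, so its minimum is min P + min Q + 4.
P'(x) = 4x + 4 vanishes at x ∈ {-1}; Q'(y) = 2y + 2 vanishes at y ∈ {-1}.
Local minima of P (where P''>0): P(-1)=-2. Local minima of Q: Q(-1)=-1.
So the global minimum of C is P(-1) + Q(-1) + 4 = -2 − 1 + 4 = 1, attained at (-1, -1).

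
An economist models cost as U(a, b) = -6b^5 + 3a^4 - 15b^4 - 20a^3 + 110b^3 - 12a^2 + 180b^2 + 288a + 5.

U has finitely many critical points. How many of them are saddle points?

6

U separates as a function of a plus a function of b, so ∇U=0 decouples.
∂U/∂a = 12(a - 4)(a - 3)(a + 2) = 0 at a ∈ {-2, 3, 4}; ∂U/∂b = -30b(b - 3)(b + 1)(b + 4) = 0 at b ∈ {-4, -1, 0, 3}.
The Hessian is diagonal: diag(U_aa, U_bb). Second derivatives: U_aa(-2)=360, U_aa(3)=-60, U_aa(4)=72; U_bb(-4)=2520, U_bb(-1)=-360, U_bb(0)=360, U_bb(3)=-2520.
Saddle points occur where the two diagonal entries have opposite signs: (-2, -1), (-2, 3), (3, -4), (3, 0), (4, -1), (4, 3). Count: 6.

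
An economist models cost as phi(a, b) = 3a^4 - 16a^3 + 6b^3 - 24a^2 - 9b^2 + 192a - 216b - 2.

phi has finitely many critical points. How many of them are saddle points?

3

phi separates as a function of a plus a function of b, so ∇phi=0 decouples.
∂phi/∂a = 12(a - 4)(a - 2)(a + 2) = 0 at a ∈ {-2, 2, 4}; ∂phi/∂b = 18(b - 4)(b + 3) = 0 at b ∈ {-3, 4}.
The Hessian is diagonal: diag(phi_aa, phi_bb). Second derivatives: phi_aa(-2)=288, phi_aa(2)=-96, phi_aa(4)=144; phi_bb(-3)=-126, phi_bb(4)=126.
Saddle points occur where the two diagonal entries have opposite signs: (-2, -3), (2, 4), (4, -3). Count: 3.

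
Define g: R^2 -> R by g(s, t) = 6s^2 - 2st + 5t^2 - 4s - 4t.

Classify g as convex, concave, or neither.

g is quadratic, so its Hessian is the constant matrix H = [[12, -2], [-2, 10]].
det(H) = 116, tr(H) = 22.
det(H) > 0 and tr(H) > 0, so H is positive definite everywhere: convex.

convex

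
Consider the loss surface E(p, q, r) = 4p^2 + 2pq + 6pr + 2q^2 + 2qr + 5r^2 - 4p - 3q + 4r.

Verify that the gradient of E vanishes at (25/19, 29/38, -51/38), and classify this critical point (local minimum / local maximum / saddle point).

∇E = (8p + 2q + 6r - 4, 2p + 4q + 2r - 3, 6p + 2q + 10r + 4); substituting (25/19, 29/38, -51/38) gives ∇E = (0, 0, 0), so (25/19, 29/38, -51/38) is indeed a critical point.
The Hessian is constant: H = [[8, 2, 6], [2, 4, 2], [6, 2, 10]].
Leading principal minors: Δ₁ = 8, Δ₂ = 28, Δ₃ = 152.
All leading minors are positive, so H is positive definite: a local minimum.

local minimum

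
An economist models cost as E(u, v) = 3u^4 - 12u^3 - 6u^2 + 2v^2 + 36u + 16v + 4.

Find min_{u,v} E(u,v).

-55

E(u,v) separates as P(u) + Q(v) + 4, so its minimum is min P + min Q + 4.
P'(u) = 12(u - 3)(u - 1)(u + 1) vanishes at u ∈ {-1, 1, 3}; Q'(v) = 4v + 16 vanishes at v ∈ {-4}.
Local minima of P (where P''>0): P(-1)=-27, P(3)=-27. Local minima of Q: Q(-4)=-32.
So the global minimum of E is P(-1) + Q(-4) + 4 = -27 − 32 + 4 = -55, attained at (-1, -4).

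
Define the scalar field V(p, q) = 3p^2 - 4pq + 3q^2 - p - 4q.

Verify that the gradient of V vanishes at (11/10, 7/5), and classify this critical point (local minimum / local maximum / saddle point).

∇V = (6p - 4q - 1, -4p + 6q - 4); substituting (11/10, 7/5) gives ∇V = (0, 0), so (11/10, 7/5) is indeed a critical point.
The Hessian of V is constant: H = [[6, -4], [-4, 6]].
det(H) = 6·6 − (-4)² = 20.
det(H) > 0 and tr(H) = 12 > 0, so H is positive definite and the point is a local minimum.

local minimum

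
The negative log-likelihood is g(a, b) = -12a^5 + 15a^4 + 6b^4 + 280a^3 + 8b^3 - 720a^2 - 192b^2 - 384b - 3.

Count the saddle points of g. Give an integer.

6

g separates as a function of a plus a function of b, so ∇g=0 decouples.
∂g/∂a = -60a(a - 3)(a - 2)(a + 4) = 0 at a ∈ {-4, 0, 2, 3}; ∂g/∂b = 24(b - 4)(b + 1)(b + 4) = 0 at b ∈ {-4, -1, 4}.
The Hessian is diagonal: diag(g_aa, g_bb). Second derivatives: g_aa(-4)=10080, g_aa(0)=-1440, g_aa(2)=720, g_aa(3)=-1260; g_bb(-4)=576, g_bb(-1)=-360, g_bb(4)=960.
Saddle points occur where the two diagonal entries have opposite signs: (-4, -1), (0, -4), (0, 4), (2, -1), (3, -4), (3, 4). Count: 6.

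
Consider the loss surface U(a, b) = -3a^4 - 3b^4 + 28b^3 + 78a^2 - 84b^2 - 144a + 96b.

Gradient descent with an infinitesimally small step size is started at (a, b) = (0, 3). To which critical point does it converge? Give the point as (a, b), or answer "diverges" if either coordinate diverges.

U is separable, so gradient descent decouples: a follows -∂U/∂a, b follows -∂U/∂b.
∂U/∂a = -12(a - 3)(a - 1)(a + 4); at a=0 this is -144, so a increases.
∂U/∂b = -12(b - 4)(b - 2)(b - 1); at b=3 this is 24, so b decreases.
a converges to its nearest critical value 1 (a local min of the a-part); b converges to 2. The iterate converges to (1, 2).

(1, 2)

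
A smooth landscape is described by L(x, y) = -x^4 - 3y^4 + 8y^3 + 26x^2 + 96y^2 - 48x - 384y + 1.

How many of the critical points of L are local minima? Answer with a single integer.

L separates as a function of x plus a function of y, so ∇L=0 decouples.
∂L/∂x = -4(x - 3)(x - 1)(x + 4) = 0 at x ∈ {-4, 1, 3}; ∂L/∂y = -12(y - 4)(y - 2)(y + 4) = 0 at y ∈ {-4, 2, 4}.
The Hessian is diagonal: diag(L_xx, L_yy). Second derivatives: L_xx(-4)=-140, L_xx(1)=40, L_xx(3)=-56; L_yy(-4)=-576, L_yy(2)=144, L_yy(4)=-192.
Local minima occur where both diagonal entries positive: (1, 2). Count: 1.

1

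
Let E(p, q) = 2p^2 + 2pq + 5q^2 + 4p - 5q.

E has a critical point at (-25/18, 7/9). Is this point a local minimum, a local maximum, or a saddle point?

local minimum

The Hessian of E is constant: H = [[4, 2], [2, 10]].
det(H) = 4·10 − 2² = 36.
det(H) > 0 and tr(H) = 14 > 0, so H is positive definite and the point is a local minimum.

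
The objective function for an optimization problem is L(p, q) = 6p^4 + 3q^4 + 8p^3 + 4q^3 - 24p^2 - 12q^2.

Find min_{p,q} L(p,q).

-96

L(p,q) separates as A(p) + B(q), so its minimum is min A + min B.
A'(p) = 24p(p - 1)(p + 2) vanishes at p ∈ {-2, 0, 1}; B'(q) = 12q(q - 1)(q + 2) vanishes at q ∈ {-2, 0, 1}.
Local minima of A (where A''>0): A(-2)=-64, A(1)=-10. Local minima of B: B(-2)=-32, B(1)=-5.
So the global minimum of L is A(-2) + B(-2) = -64 − 32 = -96, attained at (-2, -2).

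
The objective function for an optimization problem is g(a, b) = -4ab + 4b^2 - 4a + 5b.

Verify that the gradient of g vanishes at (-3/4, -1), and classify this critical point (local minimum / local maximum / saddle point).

∇g = (-4b - 4, -4a + 8b + 5); substituting (-3/4, -1) gives ∇g = (0, 0), so (-3/4, -1) is indeed a critical point.
The Hessian of g is constant: H = [[0, -4], [-4, 8]].
det(H) = 0·8 − (-4)² = -16.
Since det(H) < 0, H is indefinite and the critical point is a saddle point.

saddle point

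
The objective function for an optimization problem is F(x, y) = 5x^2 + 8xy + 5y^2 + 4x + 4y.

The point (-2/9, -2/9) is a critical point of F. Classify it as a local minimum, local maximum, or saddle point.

local minimum

The Hessian of F is constant: H = [[10, 8], [8, 10]].
det(H) = 10·10 − 8² = 36.
det(H) > 0 and tr(H) = 20 > 0, so H is positive definite and the point is a local minimum.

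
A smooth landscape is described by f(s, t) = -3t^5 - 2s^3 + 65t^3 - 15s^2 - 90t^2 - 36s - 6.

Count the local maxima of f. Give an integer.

2

f separates as a function of s plus a function of t, so ∇f=0 decouples.
∂f/∂s = -6(s + 2)(s + 3) = 0 at s ∈ {-3, -2}; ∂f/∂t = -15t(t - 3)(t - 1)(t + 4) = 0 at t ∈ {-4, 0, 1, 3}.
The Hessian is diagonal: diag(f_ss, f_tt). Second derivatives: f_ss(-3)=6, f_ss(-2)=-6; f_tt(-4)=2100, f_tt(0)=-180, f_tt(1)=150, f_tt(3)=-630.
Local maxima occur where both diagonal entries negative: (-2, 0), (-2, 3). Count: 2.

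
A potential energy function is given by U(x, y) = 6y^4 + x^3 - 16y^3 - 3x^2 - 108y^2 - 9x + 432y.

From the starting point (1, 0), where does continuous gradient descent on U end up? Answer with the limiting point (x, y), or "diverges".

(3, -3)

U is separable, so gradient descent decouples: x follows -∂U/∂x, y follows -∂U/∂y.
∂U/∂x = 3(x - 3)(x + 1); at x=1 this is -12, so x increases.
∂U/∂y = 24(y - 3)(y - 2)(y + 3); at y=0 this is 432, so y decreases.
x converges to its nearest critical value 3 (a local min of the x-part); y converges to -3. The iterate converges to (3, -3).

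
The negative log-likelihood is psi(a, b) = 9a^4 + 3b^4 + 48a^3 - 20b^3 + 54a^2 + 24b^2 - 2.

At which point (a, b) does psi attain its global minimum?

psi(a,b) separates as P(a) + Q(b) − 2, so its minimum is min P + min Q − 2.
P'(a) = 36a(a + 1)(a + 3) vanishes at a ∈ {-3, -1, 0}; Q'(b) = 12b(b - 4)(b - 1) vanishes at b ∈ {0, 1, 4}.
Local minima of P (where P''>0): P(-3)=-81, P(0)=0. Local minima of Q: Q(0)=0, Q(4)=-128.
So the global minimum of psi is P(-3) + Q(4) − 2 = -81 − 128 − 2 = -211, attained at (-3, 4).

(-3, 4)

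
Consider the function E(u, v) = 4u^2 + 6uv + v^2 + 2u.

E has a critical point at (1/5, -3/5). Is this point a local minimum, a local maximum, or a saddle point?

The Hessian of E is constant: H = [[8, 6], [6, 2]].
det(H) = 8·2 − 6² = -20.
Since det(H) < 0, H is indefinite and the critical point is a saddle point.

saddle point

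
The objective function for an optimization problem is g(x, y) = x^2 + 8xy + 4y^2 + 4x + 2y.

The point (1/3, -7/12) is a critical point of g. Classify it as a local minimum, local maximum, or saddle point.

The Hessian of g is constant: H = [[2, 8], [8, 8]].
det(H) = 2·8 − 8² = -48.
Since det(H) < 0, H is indefinite and the critical point is a saddle point.

saddle point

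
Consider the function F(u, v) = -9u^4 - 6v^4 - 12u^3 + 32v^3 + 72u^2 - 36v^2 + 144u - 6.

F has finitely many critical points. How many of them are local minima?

1

F separates as a function of u plus a function of v, so ∇F=0 decouples.
∂F/∂u = -36(u - 2)(u + 1)(u + 2) = 0 at u ∈ {-2, -1, 2}; ∂F/∂v = -24v(v - 3)(v - 1) = 0 at v ∈ {0, 1, 3}.
The Hessian is diagonal: diag(F_uu, F_vv). Second derivatives: F_uu(-2)=-144, F_uu(-1)=108, F_uu(2)=-432; F_vv(0)=-72, F_vv(1)=48, F_vv(3)=-144.
Local minima occur where both diagonal entries positive: (-1, 1). Count: 1.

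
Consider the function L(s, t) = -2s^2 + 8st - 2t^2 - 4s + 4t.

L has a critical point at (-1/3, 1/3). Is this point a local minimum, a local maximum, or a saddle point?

The Hessian of L is constant: H = [[-4, 8], [8, -4]].
det(H) = (-4)·(-4) − 8² = -48.
Since det(H) < 0, H is indefinite and the critical point is a saddle point.

saddle point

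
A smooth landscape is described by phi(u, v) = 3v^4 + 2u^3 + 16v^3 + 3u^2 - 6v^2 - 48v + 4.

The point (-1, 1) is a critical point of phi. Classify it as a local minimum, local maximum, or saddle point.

The mixed partial ∂²phi/∂u∂v is 0, so the Hessian at any point is diag(phi_uu, phi_vv) = diag(6(2u + 1), 12(3v^2 + 8v - 1)).
At (-1, 1): H = diag(-6, 120).
The eigenvalues have opposite signs, so H is indefinite: a saddle point.

saddle point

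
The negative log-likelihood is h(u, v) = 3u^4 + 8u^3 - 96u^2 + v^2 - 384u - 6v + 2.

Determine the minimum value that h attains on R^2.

-1799

h(u,v) separates as P(u) + Q(v) + 2, so its minimum is min P + min Q + 2.
P'(u) = 12(u - 4)(u + 2)(u + 4) vanishes at u ∈ {-4, -2, 4}; Q'(v) = 2v - 6 vanishes at v ∈ {3}.
Local minima of P (where P''>0): P(-4)=256, P(4)=-1792. Local minima of Q: Q(3)=-9.
So the global minimum of h is P(4) + Q(3) + 2 = -1792 − 9 + 2 = -1799, attained at (4, 3).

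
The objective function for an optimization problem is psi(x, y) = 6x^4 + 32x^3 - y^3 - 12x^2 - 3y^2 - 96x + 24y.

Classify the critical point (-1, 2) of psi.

The mixed partial ∂²psi/∂x∂y is 0, so the Hessian at any point is diag(psi_xx, psi_yy) = diag(24(3x^2 + 8x - 1), -6(y + 1)).
At (-1, 2): H = diag(-144, -18).
Both eigenvalues are negative, so H is negative definite: a local maximum.

local maximum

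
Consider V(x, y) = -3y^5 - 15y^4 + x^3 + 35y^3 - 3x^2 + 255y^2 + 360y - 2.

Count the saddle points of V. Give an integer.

V separates as a function of x plus a function of y, so ∇V=0 decouples.
∂V/∂x = 3x(x - 2) = 0 at x ∈ {0, 2}; ∂V/∂y = -15(y - 3)(y + 1)(y + 2)(y + 4) = 0 at y ∈ {-4, -2, -1, 3}.
The Hessian is diagonal: diag(V_xx, V_yy). Second derivatives: V_xx(0)=-6, V_xx(2)=6; V_yy(-4)=630, V_yy(-2)=-150, V_yy(-1)=180, V_yy(3)=-2100.
Saddle points occur where the two diagonal entries have opposite signs: (0, -4), (0, -1), (2, -2), (2, 3). Count: 4.

4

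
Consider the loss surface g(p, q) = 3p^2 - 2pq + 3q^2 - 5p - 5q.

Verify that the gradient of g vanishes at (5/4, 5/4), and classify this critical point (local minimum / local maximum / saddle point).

∇g = (6p - 2q - 5, -2p + 6q - 5); substituting (5/4, 5/4) gives ∇g = (0, 0), so (5/4, 5/4) is indeed a critical point.
The Hessian of g is constant: H = [[6, -2], [-2, 6]].
det(H) = 6·6 − (-2)² = 32.
det(H) > 0 and tr(H) = 12 > 0, so H is positive definite and the point is a local minimum.

local minimum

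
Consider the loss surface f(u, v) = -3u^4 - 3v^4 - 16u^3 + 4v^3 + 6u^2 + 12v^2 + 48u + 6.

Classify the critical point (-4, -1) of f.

The mixed partial ∂²f/∂u∂v is 0, so the Hessian at any point is diag(f_uu, f_vv) = diag(12(-3u^2 - 8u + 1), 12(-3v^2 + 2v + 2)).
At (-4, -1): H = diag(-180, -36).
Both eigenvalues are negative, so H is negative definite: a local maximum.

local maximum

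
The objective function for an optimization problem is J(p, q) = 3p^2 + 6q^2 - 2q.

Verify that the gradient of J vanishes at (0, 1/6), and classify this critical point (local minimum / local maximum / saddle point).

∇J = (6p, 12q - 2); substituting (0, 1/6) gives ∇J = (0, 0), so (0, 1/6) is indeed a critical point.
The Hessian of J is constant: H = [[6, 0], [0, 12]].
det(H) = 6·12 − 0² = 72.
det(H) > 0 and tr(H) = 18 > 0, so H is positive definite and the point is a local minimum.

local minimum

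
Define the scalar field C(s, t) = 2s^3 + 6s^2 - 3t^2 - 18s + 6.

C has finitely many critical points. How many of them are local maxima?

1

C separates as a function of s plus a function of t, so ∇C=0 decouples.
∂C/∂s = 6(s - 1)(s + 3) = 0 at s ∈ {-3, 1}; ∂C/∂t = -6t = 0 at t ∈ {0}.
The Hessian is diagonal: diag(C_ss, C_tt). Second derivatives: C_ss(-3)=-24, C_ss(1)=24; C_tt(0)=-6.
Local maxima occur where both diagonal entries negative: (-3, 0). Count: 1.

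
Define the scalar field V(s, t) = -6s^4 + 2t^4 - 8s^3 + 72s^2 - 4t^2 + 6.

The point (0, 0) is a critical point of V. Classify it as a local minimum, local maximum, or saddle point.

saddle point

The mixed partial ∂²V/∂s∂t is 0, so the Hessian at any point is diag(V_ss, V_tt) = diag(24(-3s^2 - 2s + 6), 8(3t^2 - 1)).
At (0, 0): H = diag(144, -8).
The eigenvalues have opposite signs, so H is indefinite: a saddle point.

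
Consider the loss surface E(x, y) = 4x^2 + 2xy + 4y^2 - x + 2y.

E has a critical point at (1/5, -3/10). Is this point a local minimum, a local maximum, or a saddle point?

The Hessian of E is constant: H = [[8, 2], [2, 8]].
det(H) = 8·8 − 2² = 60.
det(H) > 0 and tr(H) = 16 > 0, so H is positive definite and the point is a local minimum.

local minimum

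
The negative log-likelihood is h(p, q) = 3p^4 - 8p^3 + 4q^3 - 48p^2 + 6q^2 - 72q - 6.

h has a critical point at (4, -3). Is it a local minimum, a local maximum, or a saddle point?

The mixed partial ∂²h/∂p∂q is 0, so the Hessian at any point is diag(h_pp, h_qq) = diag(12(3p^2 - 4p - 8), 12(2q + 1)).
At (4, -3): H = diag(288, -60).
The eigenvalues have opposite signs, so H is indefinite: a saddle point.

saddle point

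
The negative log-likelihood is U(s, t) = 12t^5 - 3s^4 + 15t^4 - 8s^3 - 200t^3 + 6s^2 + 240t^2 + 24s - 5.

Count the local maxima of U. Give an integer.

U separates as a function of s plus a function of t, so ∇U=0 decouples.
∂U/∂s = -12(s - 1)(s + 1)(s + 2) = 0 at s ∈ {-2, -1, 1}; ∂U/∂t = 60t(t - 2)(t - 1)(t + 4) = 0 at t ∈ {-4, 0, 1, 2}.
The Hessian is diagonal: diag(U_ss, U_tt). Second derivatives: U_ss(-2)=-36, U_ss(-1)=24, U_ss(1)=-72; U_tt(-4)=-7200, U_tt(0)=480, U_tt(1)=-300, U_tt(2)=720.
Local maxima occur where both diagonal entries negative: (-2, -4), (-2, 1), (1, -4), (1, 1). Count: 4.

4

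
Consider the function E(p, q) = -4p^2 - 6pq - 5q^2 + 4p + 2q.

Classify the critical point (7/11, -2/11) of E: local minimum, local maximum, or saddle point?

local maximum

The Hessian of E is constant: H = [[-8, -6], [-6, -10]].
det(H) = (-8)·(-10) − (-6)² = 44.
det(H) > 0 and tr(H) = -18 < 0, so H is negative definite and the point is a local maximum.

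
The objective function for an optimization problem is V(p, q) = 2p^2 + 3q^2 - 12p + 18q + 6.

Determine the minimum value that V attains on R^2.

V(p,q) separates as A(p) + B(q) + 6, so its minimum is min A + min B + 6.
A'(p) = 4p - 12 vanishes at p ∈ {3}; B'(q) = 6q + 18 vanishes at q ∈ {-3}.
Local minima of A (where A''>0): A(3)=-18. Local minima of B: B(-3)=-27.
So the global minimum of V is A(3) + B(-3) + 6 = -18 − 27 + 6 = -39, attained at (3, -3).

-39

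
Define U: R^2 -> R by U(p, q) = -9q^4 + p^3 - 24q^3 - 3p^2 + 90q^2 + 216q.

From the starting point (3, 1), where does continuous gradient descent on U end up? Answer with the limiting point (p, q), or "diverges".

(2, -1)

U is separable, so gradient descent decouples: p follows -∂U/∂p, q follows -∂U/∂q.
∂U/∂p = 3p(p - 2); at p=3 this is 9, so p decreases.
∂U/∂q = -36(q - 2)(q + 1)(q + 3); at q=1 this is 288, so q decreases.
p converges to its nearest critical value 2 (a local min of the p-part); q converges to -1. The iterate converges to (2, -1).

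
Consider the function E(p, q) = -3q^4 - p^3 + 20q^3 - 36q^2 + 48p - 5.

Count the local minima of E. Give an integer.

1

E separates as a function of p plus a function of q, so ∇E=0 decouples.
∂E/∂p = -3(p - 4)(p + 4) = 0 at p ∈ {-4, 4}; ∂E/∂q = -12q(q - 3)(q - 2) = 0 at q ∈ {0, 2, 3}.
The Hessian is diagonal: diag(E_pp, E_qq). Second derivatives: E_pp(-4)=24, E_pp(4)=-24; E_qq(0)=-72, E_qq(2)=24, E_qq(3)=-36.
Local minima occur where both diagonal entries positive: (-4, 2). Count: 1.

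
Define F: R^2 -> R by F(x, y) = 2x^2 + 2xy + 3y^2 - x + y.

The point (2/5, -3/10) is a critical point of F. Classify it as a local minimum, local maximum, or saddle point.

local minimum

The Hessian of F is constant: H = [[4, 2], [2, 6]].
det(H) = 4·6 − 2² = 20.
det(H) > 0 and tr(H) = 10 > 0, so H is positive definite and the point is a local minimum.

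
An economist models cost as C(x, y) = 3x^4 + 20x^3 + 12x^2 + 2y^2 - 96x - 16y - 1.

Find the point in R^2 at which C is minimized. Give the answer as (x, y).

C(x,y) separates as P(x) + Q(y) − 1, so its minimum is min P + min Q − 1.
P'(x) = 12(x - 1)(x + 2)(x + 4) vanishes at x ∈ {-4, -2, 1}; Q'(y) = 4y - 16 vanishes at y ∈ {4}.
Local minima of P (where P''>0): P(-4)=64, P(1)=-61. Local minima of Q: Q(4)=-32.
So the global minimum of C is P(1) + Q(4) − 1 = -61 − 32 − 1 = -94, attained at (1, 4).

(1, 4)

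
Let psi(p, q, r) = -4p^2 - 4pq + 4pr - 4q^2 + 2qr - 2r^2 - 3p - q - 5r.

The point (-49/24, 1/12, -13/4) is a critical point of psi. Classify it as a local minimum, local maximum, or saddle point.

local maximum

The Hessian is constant: H = [[-8, -4, 4], [-4, -8, 2], [4, 2, -4]].
Leading principal minors: Δ₁ = -8, Δ₂ = 48, Δ₃ = -96.
The minors alternate sign starting negative (−, +, −), so H is negative definite: a local maximum.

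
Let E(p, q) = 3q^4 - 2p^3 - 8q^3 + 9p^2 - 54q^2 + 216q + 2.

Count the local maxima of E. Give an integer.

1

E separates as a function of p plus a function of q, so ∇E=0 decouples.
∂E/∂p = -6p(p - 3) = 0 at p ∈ {0, 3}; ∂E/∂q = 12(q - 3)(q - 2)(q + 3) = 0 at q ∈ {-3, 2, 3}.
The Hessian is diagonal: diag(E_pp, E_qq). Second derivatives: E_pp(0)=18, E_pp(3)=-18; E_qq(-3)=360, E_qq(2)=-60, E_qq(3)=72.
Local maxima occur where both diagonal entries negative: (3, 2). Count: 1.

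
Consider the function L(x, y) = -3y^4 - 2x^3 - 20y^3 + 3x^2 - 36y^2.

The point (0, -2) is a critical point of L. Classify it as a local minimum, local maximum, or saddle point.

local minimum

The mixed partial ∂²L/∂x∂y is 0, so the Hessian at any point is diag(L_xx, L_yy) = diag(6(-2x + 1), -12(3y^2 + 10y + 6)).
At (0, -2): H = diag(6, 24).
Both eigenvalues are positive, so H is positive definite: a local minimum.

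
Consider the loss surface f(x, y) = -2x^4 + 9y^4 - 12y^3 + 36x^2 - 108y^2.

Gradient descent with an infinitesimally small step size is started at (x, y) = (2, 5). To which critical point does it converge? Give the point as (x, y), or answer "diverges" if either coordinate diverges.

f is separable, so gradient descent decouples: x follows -∂f/∂x, y follows -∂f/∂y.
∂f/∂x = -8x(x - 3)(x + 3); at x=2 this is 80, so x decreases.
∂f/∂y = 36y(y - 3)(y + 2); at y=5 this is 2520, so y decreases.
x converges to its nearest critical value 0 (a local min of the x-part); y converges to 3. The iterate converges to (0, 3).

(0, 3)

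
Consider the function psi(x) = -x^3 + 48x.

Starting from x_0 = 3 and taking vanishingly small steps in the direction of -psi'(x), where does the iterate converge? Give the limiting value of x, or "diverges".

-4

psi'(x) = -3(x - 4)(x + 4), so psi'(3) = 21.
Gradient descent moves in the -psi' direction, i.e. x is decreasing.
The nearest critical point in that direction is x = -4, where psi'' = 24 > 0 (a local minimum). The iterate converges there.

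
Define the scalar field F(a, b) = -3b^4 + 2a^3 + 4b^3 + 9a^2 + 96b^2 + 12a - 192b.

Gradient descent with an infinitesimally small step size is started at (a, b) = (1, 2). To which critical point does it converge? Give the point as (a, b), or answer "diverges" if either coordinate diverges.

F is separable, so gradient descent decouples: a follows -∂F/∂a, b follows -∂F/∂b.
∂F/∂a = 6(a + 1)(a + 2); at a=1 this is 36, so a decreases.
∂F/∂b = -12(b - 4)(b - 1)(b + 4); at b=2 this is 144, so b decreases.
a converges to its nearest critical value -1 (a local min of the a-part); b converges to 1. The iterate converges to (-1, 1).

(-1, 1)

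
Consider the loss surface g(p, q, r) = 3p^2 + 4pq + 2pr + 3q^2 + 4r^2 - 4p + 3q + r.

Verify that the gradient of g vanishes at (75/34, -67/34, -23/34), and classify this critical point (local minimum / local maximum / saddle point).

∇g = (6p + 4q + 2r - 4, 4p + 6q + 3, 2p + 8r + 1); substituting (75/34, -67/34, -23/34) gives ∇g = (0, 0, 0), so (75/34, -67/34, -23/34) is indeed a critical point.
The Hessian is constant: H = [[6, 4, 2], [4, 6, 0], [2, 0, 8]].
Leading principal minors: Δ₁ = 6, Δ₂ = 20, Δ₃ = 136.
All leading minors are positive, so H is positive definite: a local minimum.

local minimum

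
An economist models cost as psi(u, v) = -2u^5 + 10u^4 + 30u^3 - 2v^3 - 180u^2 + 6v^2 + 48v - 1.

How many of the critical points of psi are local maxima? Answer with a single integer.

psi separates as a function of u plus a function of v, so ∇psi=0 decouples.
∂psi/∂u = -10u(u - 4)(u - 3)(u + 3) = 0 at u ∈ {-3, 0, 3, 4}; ∂psi/∂v = -6(v - 4)(v + 2) = 0 at v ∈ {-2, 4}.
The Hessian is diagonal: diag(psi_uu, psi_vv). Second derivatives: psi_uu(-3)=1260, psi_uu(0)=-360, psi_uu(3)=180, psi_uu(4)=-280; psi_vv(-2)=36, psi_vv(4)=-36.
Local maxima occur where both diagonal entries negative: (0, 4), (4, 4). Count: 2.

2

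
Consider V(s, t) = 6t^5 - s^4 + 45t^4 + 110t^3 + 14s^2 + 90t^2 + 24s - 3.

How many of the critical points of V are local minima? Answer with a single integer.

V separates as a function of s plus a function of t, so ∇V=0 decouples.
∂V/∂s = -4(s - 3)(s + 1)(s + 2) = 0 at s ∈ {-2, -1, 3}; ∂V/∂t = 30t(t + 1)(t + 2)(t + 3) = 0 at t ∈ {-3, -2, -1, 0}.
The Hessian is diagonal: diag(V_ss, V_tt). Second derivatives: V_ss(-2)=-20, V_ss(-1)=16, V_ss(3)=-80; V_tt(-3)=-180, V_tt(-2)=60, V_tt(-1)=-60, V_tt(0)=180.
Local minima occur where both diagonal entries positive: (-1, -2), (-1, 0). Count: 2.

2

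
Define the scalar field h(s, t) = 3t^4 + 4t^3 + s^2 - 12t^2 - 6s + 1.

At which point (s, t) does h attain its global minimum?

(3, -2)

h(s,t) separates as P(s) + Q(t) + 1, so its minimum is min P + min Q + 1.
P'(s) = 2s - 6 vanishes at s ∈ {3}; Q'(t) = 12t(t - 1)(t + 2) vanishes at t ∈ {-2, 0, 1}.
Local minima of P (where P''>0): P(3)=-9. Local minima of Q: Q(-2)=-32, Q(1)=-5.
So the global minimum of h is P(3) + Q(-2) + 1 = -9 − 32 + 1 = -40, attained at (3, -2).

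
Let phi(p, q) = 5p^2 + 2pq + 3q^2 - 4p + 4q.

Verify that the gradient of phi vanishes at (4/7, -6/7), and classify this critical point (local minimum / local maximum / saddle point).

∇phi = (10p + 2q - 4, 2p + 6q + 4); substituting (4/7, -6/7) gives ∇phi = (0, 0), so (4/7, -6/7) is indeed a critical point.
The Hessian of phi is constant: H = [[10, 2], [2, 6]].
det(H) = 10·6 − 2² = 56.
det(H) > 0 and tr(H) = 16 > 0, so H is positive definite and the point is a local minimum.

local minimum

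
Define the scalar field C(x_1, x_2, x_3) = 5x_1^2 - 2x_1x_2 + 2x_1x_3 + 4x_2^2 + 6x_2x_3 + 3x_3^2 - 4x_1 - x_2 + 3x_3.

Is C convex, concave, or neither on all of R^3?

C is quadratic, so its Hessian is the constant matrix H = [[10, -2, 2], [-2, 8, 6], [2, 6, 6]].
Leading principal minors: 10, 76, 16.
All positive ⇒ H ≻ 0 ⇒ convex.

convex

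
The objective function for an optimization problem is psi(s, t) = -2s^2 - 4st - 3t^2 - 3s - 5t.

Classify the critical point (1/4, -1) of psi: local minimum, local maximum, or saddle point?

The Hessian of psi is constant: H = [[-4, -4], [-4, -6]].
det(H) = (-4)·(-6) − (-4)² = 8.
det(H) > 0 and tr(H) = -10 < 0, so H is negative definite and the point is a local maximum.

local maximum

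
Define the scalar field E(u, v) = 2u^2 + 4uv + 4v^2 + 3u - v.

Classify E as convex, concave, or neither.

E is quadratic, so its Hessian is the constant matrix H = [[4, 4], [4, 8]].
det(H) = 16, tr(H) = 12.
det(H) > 0 and tr(H) > 0, so H is positive definite everywhere: convex.

convex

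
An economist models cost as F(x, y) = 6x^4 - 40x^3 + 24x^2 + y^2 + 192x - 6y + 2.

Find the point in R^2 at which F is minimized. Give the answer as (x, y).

F(x,y) separates as P(x) + Q(y) + 2, so its minimum is min P + min Q + 2.
P'(x) = 24(x - 4)(x - 2)(x + 1) vanishes at x ∈ {-1, 2, 4}; Q'(y) = 2y - 6 vanishes at y ∈ {3}.
Local minima of P (where P''>0): P(-1)=-122, P(4)=128. Local minima of Q: Q(3)=-9.
So the global minimum of F is P(-1) + Q(3) + 2 = -122 − 9 + 2 = -129, attained at (-1, 3).

(-1, 3)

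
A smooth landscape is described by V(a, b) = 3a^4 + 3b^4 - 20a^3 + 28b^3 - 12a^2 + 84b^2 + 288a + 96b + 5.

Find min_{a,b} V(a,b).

-475

V(a,b) separates as P(a) + Q(b) + 5, so its minimum is min P + min Q + 5.
P'(a) = 12(a - 4)(a - 3)(a + 2) vanishes at a ∈ {-2, 3, 4}; Q'(b) = 12(b + 1)(b + 2)(b + 4) vanishes at b ∈ {-4, -2, -1}.
Local minima of P (where P''>0): P(-2)=-416, P(4)=448. Local minima of Q: Q(-4)=-64, Q(-1)=-37.
So the global minimum of V is P(-2) + Q(-4) + 5 = -416 − 64 + 5 = -475, attained at (-2, -4).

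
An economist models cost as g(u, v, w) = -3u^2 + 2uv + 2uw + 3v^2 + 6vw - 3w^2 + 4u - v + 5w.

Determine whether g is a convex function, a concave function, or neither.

g is quadratic, so its Hessian is the constant matrix H = [[-6, 2, 2], [2, 6, 6], [2, 6, -6]].
Leading principal minors: -6, -40, 480.
Neither pattern holds ⇒ H is indefinite ⇒ neither convex nor concave.

neither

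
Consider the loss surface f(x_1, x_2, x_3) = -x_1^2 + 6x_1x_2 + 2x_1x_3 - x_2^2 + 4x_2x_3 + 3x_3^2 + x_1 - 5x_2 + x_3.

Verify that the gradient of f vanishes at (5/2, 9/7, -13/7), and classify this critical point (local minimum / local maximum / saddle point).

∇f = (-2x_1 + 6x_2 + 2x_3 + 1, 6x_1 - 2x_2 + 4x_3 - 5, 2x_1 + 4x_2 + 6x_3 + 1); substituting (5/2, 9/7, -13/7) gives ∇f = (0, 0, 0), so (5/2, 9/7, -13/7) is indeed a critical point.
The Hessian is constant: H = [[-2, 6, 2], [6, -2, 4], [2, 4, 6]].
Leading principal minors: Δ₁ = -2, Δ₂ = -32, Δ₃ = -56.
The minors fit neither the all-positive nor the alternating-sign pattern, so H is indefinite: a saddle point.

saddle point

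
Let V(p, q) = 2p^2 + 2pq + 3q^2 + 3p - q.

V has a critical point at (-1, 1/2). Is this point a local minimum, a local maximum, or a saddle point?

The Hessian of V is constant: H = [[4, 2], [2, 6]].
det(H) = 4·6 − 2² = 20.
det(H) > 0 and tr(H) = 10 > 0, so H is positive definite and the point is a local minimum.

local minimum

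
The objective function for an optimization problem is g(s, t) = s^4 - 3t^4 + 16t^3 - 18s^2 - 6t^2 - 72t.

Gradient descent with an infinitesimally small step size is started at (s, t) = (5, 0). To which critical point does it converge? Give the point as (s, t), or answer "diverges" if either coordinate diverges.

g is separable, so gradient descent decouples: s follows -∂g/∂s, t follows -∂g/∂t.
∂g/∂s = 4s(s - 3)(s + 3); at s=5 this is 320, so s decreases.
∂g/∂t = -12(t - 3)(t - 2)(t + 1); at t=0 this is -72, so t increases.
s converges to its nearest critical value 3 (a local min of the s-part); t converges to 2. The iterate converges to (3, 2).

(3, 2)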